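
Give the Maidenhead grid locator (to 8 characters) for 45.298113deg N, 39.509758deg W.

Add 180° to longitude and 90° to latitude: 140.49024, 135.29811.
Field: 140.49024/20 → 7 → H, 135.29811/10 → 13 → N; chars HN.
Square: 0.49024/2 → 0, 5.29811/1 → 5; chars 05.
Subsquare: 0.49024/0.0833333 → 5 → f, 0.29811/0.0416667 → 7 → h; chars fh.
Extended square: 0.07358/0.00833333 → 8, 0.00645/0.00416667 → 1; chars 81.

HN05fh81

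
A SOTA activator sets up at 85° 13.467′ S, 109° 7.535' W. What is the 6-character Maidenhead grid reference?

DA54ks

Offset from 180°W / 90°S: lon 70.8744°, lat 4.7755°.
Field: 70.8744/20 → 3 → D, 4.7755/10 → 0 → A; chars DA.
Square: 10.8744/2 → 5, 4.7755/1 → 4; chars 54.
Subsquare: 0.8744/0.0833333 → 10 → k, 0.7755/0.0416667 → 18 → s; chars ks.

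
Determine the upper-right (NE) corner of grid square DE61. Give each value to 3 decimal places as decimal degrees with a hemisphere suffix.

Field D=3, E=4: +3·20° lon, +4·10° lat → SW at lon -120°, lat -50°.
Square 6, 1: +6·2° lon, +1·1° lat → SW at lon -108°, lat -49°.
Cell spans 2° lon × 1° lat. NE corner is SW corner plus one full cell.
latitude 48.000° S, longitude 106.000° W.

48.000° S, 106.000° W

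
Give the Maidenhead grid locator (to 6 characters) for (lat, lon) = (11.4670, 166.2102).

RK31cl

Offset from 180°W / 90°S: lon 346.2102°, lat 101.4670°.
Field: 346.2102/20 → 17 → R, 101.4670/10 → 10 → K; chars RK.
Square: 6.2102/2 → 3, 1.4670/1 → 1; chars 31.
Subsquare: 0.2102/0.0833333 → 2 → c, 0.4670/0.0416667 → 11 → l; chars cl.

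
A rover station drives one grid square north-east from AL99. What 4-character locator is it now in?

BM00

Longitude square 9; +1 → 10, wraps to 0, carry into field.
Longitude field A = 0; +1 → 1 = B.
Latitude square 9; +1 → 10, wraps to 0, carry into field.
Latitude field L = 11; +1 → 12 = M.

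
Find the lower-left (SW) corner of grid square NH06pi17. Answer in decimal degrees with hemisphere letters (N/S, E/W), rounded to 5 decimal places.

13.63750° S, 81.25833° E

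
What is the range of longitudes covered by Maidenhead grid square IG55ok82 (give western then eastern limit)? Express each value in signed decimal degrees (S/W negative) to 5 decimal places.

-8.76667, -8.75833

Field I=8, G=6: +8·20° lon, +6·10° lat → SW at lon -20°, lat -30°.
Square 5, 5: +5·2° lon, +5·1° lat → SW at lon -10°, lat -25°.
Subsquare o=14, k=10: +14·0.0833333° lon, +10·0.0416667° lat → SW at lon -8.83333°, lat -24.5833°.
Extended square 8, 2: +8·0.00833333° lon, +2·0.00416667° lat → SW at lon -8.76667°, lat -24.575°.
Cell spans 0.00833333° lon × 0.00416667° lat.
west -8.76667, east -8.75833.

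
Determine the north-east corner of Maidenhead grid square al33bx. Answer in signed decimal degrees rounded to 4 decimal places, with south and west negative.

Field A=0, L=11: +0·20° lon, +11·10° lat → SW at lon -180°, lat 20°.
Square 3, 3: +3·2° lon, +3·1° lat → SW at lon -174°, lat 23°.
Subsquare b=1, x=23: +1·0.0833333° lon, +23·0.0416667° lat → SW at lon -173.917°, lat 23.9583°.
Cell spans 0.0833333° lon × 0.0416667° lat. NE corner is SW corner plus one full cell.
latitude 24.0000, longitude -173.8333.

24.0000, -173.8333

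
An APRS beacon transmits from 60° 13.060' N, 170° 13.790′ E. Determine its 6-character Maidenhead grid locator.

Offset from 180°W / 90°S: lon 350.2298°, lat 150.2177°.
Field: lon ⌊350.2298/20⌋ = 17 → R; lat ⌊150.2177/10⌋ = 15 → P.
Square: lon ⌊10.2298/2⌋ = 5; lat ⌊0.2177/1⌋ = 0.
Subsquare: lon ⌊0.2298/0.0833333⌋ = 2 → c; lat ⌊0.2177/0.0416667⌋ = 5 → f.

RP50cf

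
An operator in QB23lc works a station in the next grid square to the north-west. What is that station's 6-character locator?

Longitude subsquare l = 11; −1 → 10 = k.
Latitude subsquare c = 2; +1 → 3 = d.

QB23kd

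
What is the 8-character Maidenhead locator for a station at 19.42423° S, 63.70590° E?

Offset from 180°W / 90°S: lon 243.70590°, lat 70.57577°.
Field: lon ⌊243.70590/20⌋ = 12 → M; lat ⌊70.57577/10⌋ = 7 → H.
Square: lon ⌊3.70590/2⌋ = 1; lat ⌊0.57577/1⌋ = 0.
Subsquare: lon ⌊1.70590/0.0833333⌋ = 20 → u; lat ⌊0.57577/0.0416667⌋ = 13 → n.
Extended square: lon ⌊0.03923/0.00833333⌋ = 4; lat ⌊0.03410/0.00416667⌋ = 8.

MH10un48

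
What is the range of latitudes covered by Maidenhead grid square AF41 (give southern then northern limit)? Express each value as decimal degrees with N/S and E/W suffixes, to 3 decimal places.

39.000° S, 38.000° S

Field A=0, F=5: +0·20° lon, +5·10° lat → SW at lon -180°, lat -40°.
Square 4, 1: +4·2° lon, +1·1° lat → SW at lon -172°, lat -39°.
Cell spans 2° lon × 1° lat.
south 39.000° S, north 38.000° S.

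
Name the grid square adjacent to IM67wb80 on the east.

IM67wb90

Longitude extended square 8; +1 → 9.
The latitude characters are unchanged.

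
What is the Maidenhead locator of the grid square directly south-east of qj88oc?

QJ88pb

Longitude subsquare o = 14; +1 → 15 = p.
Latitude subsquare c = 2; −1 → 1 = b.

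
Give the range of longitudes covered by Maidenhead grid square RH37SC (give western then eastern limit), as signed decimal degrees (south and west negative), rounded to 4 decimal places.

Field R=17, H=7: +17·20° lon, +7·10° lat → SW at lon 160°, lat -20°.
Square 3, 7: +3·2° lon, +7·1° lat → SW at lon 166°, lat -13°.
Subsquare s=18, c=2: +18·0.0833333° lon, +2·0.0416667° lat → SW at lon 167.5°, lat -12.9167°.
Cell spans 0.0833333° lon × 0.0416667° lat.
west 167.5000, east 167.5833.

167.5000, 167.5833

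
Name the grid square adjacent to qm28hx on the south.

Latitude subsquare x = 23; −1 → 22 = w.
The longitude characters are unchanged.

QM28hw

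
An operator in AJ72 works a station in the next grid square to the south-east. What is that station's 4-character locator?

Longitude square 7; +1 → 8.
Latitude square 2; −1 → 1.

AJ81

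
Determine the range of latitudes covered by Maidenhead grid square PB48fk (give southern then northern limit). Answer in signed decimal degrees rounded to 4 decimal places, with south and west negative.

-71.5833, -71.5417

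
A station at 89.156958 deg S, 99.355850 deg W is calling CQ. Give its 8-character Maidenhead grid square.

Shift to the Maidenhead origin (180°W, 90°S): lon 80.64415, lat 0.84304.
Field: 80.64415/20 → 4 → E, 0.84304/10 → 0 → A; chars EA.
Square: 0.64415/2 → 0, 0.84304/1 → 0; chars 00.
Subsquare: 0.64415/0.0833333 → 7 → h, 0.84304/0.0416667 → 20 → u; chars hu.
Extended square: 0.06082/0.00833333 → 7, 0.00971/0.00416667 → 2; chars 72.

EA00hu72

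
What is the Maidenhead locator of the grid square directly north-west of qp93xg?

QP93wh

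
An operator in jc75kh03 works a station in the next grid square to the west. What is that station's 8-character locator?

Longitude extended square 0; −1 → -1, wraps to 9, carry into subsquare.
Longitude subsquare k = 10; −1 → 9 = j.
The latitude characters are unchanged.

JC75jh93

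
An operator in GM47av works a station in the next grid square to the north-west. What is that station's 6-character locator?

Longitude subsquare a = 0; −1 → -1, wraps to 23 = x, carry into square.
Longitude square 4; −1 → 3.
Latitude subsquare v = 21; +1 → 22 = w.

GM37xw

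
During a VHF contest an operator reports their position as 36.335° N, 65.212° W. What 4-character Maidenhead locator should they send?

FM76

Add 180° to longitude and 90° to latitude: 114.79, 126.34.
Field: lon ⌊114.79/20⌋ = 5 → F; lat ⌊126.34/10⌋ = 12 → M.
Square: lon ⌊14.79/2⌋ = 7; lat ⌊6.34/1⌋ = 6.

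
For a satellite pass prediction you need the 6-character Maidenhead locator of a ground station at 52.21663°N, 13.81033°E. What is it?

JO62vf

Shift to the Maidenhead origin (180°W, 90°S): lon 193.8103, lat 142.2166.
Field: lon ⌊193.8103/20⌋ = 9 → J; lat ⌊142.2166/10⌋ = 14 → O.
Square: lon ⌊13.8103/2⌋ = 6; lat ⌊2.2166/1⌋ = 2.
Subsquare: lon ⌊1.8103/0.0833333⌋ = 21 → v; lat ⌊0.2166/0.0416667⌋ = 5 → f.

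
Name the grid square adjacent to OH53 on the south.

Latitude square 3; −1 → 2.
The longitude characters are unchanged.

OH52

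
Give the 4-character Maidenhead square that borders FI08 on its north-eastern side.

FI19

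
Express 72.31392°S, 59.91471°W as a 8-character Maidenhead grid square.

GB07bq04

Offset from 180°W / 90°S: lon 120.08529°, lat 17.68608°.
Field: lon ⌊120.08529/20⌋ = 6 → G; lat ⌊17.68608/10⌋ = 1 → B.
Square: lon ⌊0.08529/2⌋ = 0; lat ⌊7.68608/1⌋ = 7.
Subsquare: lon ⌊0.08529/0.0833333⌋ = 1 → b; lat ⌊0.68608/0.0416667⌋ = 16 → q.
Extended square: lon ⌊0.00196/0.00833333⌋ = 0; lat ⌊0.01941/0.00416667⌋ = 4.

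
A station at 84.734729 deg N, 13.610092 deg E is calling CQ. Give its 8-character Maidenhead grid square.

JR64tr36

Shift to the Maidenhead origin (180°W, 90°S): lon 193.61009, lat 174.73473.
Field: 193.61009/20 → 9 → J, 174.73473/10 → 17 → R; chars JR.
Square: 13.61009/2 → 6, 4.73473/1 → 4; chars 64.
Subsquare: 1.61009/0.0833333 → 19 → t, 0.73473/0.0416667 → 17 → r; chars tr.
Extended square: 0.02676/0.00833333 → 3, 0.02640/0.00416667 → 6; chars 36.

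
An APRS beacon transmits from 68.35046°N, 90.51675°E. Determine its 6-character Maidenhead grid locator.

NP58gi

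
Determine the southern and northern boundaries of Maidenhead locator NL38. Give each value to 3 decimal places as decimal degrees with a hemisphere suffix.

28.000° N, 29.000° N

Field N=13, L=11: +13·20° lon, +11·10° lat → SW at lon 80°, lat 20°.
Square 3, 8: +3·2° lon, +8·1° lat → SW at lon 86°, lat 28°.
Cell spans 2° lon × 1° lat.
south 28.000° N, north 29.000° N.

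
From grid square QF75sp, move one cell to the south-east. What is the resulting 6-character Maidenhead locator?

Longitude subsquare s = 18; +1 → 19 = t.
Latitude subsquare p = 15; −1 → 14 = o.

QF75to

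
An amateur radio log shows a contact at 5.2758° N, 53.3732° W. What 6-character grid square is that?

Offset from 180°W / 90°S: lon 126.6268°, lat 95.2758°.
Field: 126.6268/20 → 6 → G, 95.2758/10 → 9 → J; chars GJ.
Square: 6.6268/2 → 3, 5.2758/1 → 5; chars 35.
Subsquare: 0.6268/0.0833333 → 7 → h, 0.2758/0.0416667 → 6 → g; chars hg.

GJ35hg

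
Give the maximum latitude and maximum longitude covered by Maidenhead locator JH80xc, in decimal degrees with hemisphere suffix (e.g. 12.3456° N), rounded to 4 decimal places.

19.8750° S, 18.0000° E

Field J=9, H=7: +9·20° lon, +7·10° lat → SW at lon 0°, lat -20°.
Square 8, 0: +8·2° lon, +0·1° lat → SW at lon 16°, lat -20°.
Subsquare x=23, c=2: +23·0.0833333° lon, +2·0.0416667° lat → SW at lon 17.9167°, lat -19.9167°.
Cell spans 0.0833333° lon × 0.0416667° lat. NE corner is SW corner plus one full cell.
latitude 19.8750° S, longitude 18.0000° E.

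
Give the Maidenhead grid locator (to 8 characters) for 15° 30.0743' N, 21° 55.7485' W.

Shift to the Maidenhead origin (180°W, 90°S): lon 158.07086, lat 105.50124.
Field: lon ⌊158.07086/20⌋ = 7 → H; lat ⌊105.50124/10⌋ = 10 → K.
Square: lon ⌊18.07086/2⌋ = 9; lat ⌊5.50124/1⌋ = 5.
Subsquare: lon ⌊0.07086/0.0833333⌋ = 0 → a; lat ⌊0.50124/0.0416667⌋ = 12 → m.
Extended square: lon ⌊0.07086/0.00833333⌋ = 8; lat ⌊0.00124/0.00416667⌋ = 0.

HK95am80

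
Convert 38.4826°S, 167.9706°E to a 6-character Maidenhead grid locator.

Shift to the Maidenhead origin (180°W, 90°S): lon 347.9706, lat 51.5174.
Field: 347.9706/20 → 17 → R, 51.5174/10 → 5 → F; chars RF.
Square: 7.9706/2 → 3, 1.5174/1 → 1; chars 31.
Subsquare: 1.9706/0.0833333 → 23 → x, 0.5174/0.0416667 → 12 → m; chars xm.

RF31xm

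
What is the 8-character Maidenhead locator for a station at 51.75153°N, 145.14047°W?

Add 180° to longitude and 90° to latitude: 34.85953, 141.75153.
Field: lon ⌊34.85953/20⌋ = 1 → B; lat ⌊141.75153/10⌋ = 14 → O.
Square: lon ⌊14.85953/2⌋ = 7; lat ⌊1.75153/1⌋ = 1.
Subsquare: lon ⌊0.85953/0.0833333⌋ = 10 → k; lat ⌊0.75153/0.0416667⌋ = 18 → s.
Extended square: lon ⌊0.02620/0.00833333⌋ = 3; lat ⌊0.00153/0.00416667⌋ = 0.

BO71ks30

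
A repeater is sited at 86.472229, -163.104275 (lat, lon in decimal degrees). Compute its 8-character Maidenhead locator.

Offset from 180°W / 90°S: lon 16.89572°, lat 176.47223°.
Field: 16.89572/20 → 0 → A, 176.47223/10 → 17 → R; chars AR.
Square: 16.89572/2 → 8, 6.47223/1 → 6; chars 86.
Subsquare: 0.89572/0.0833333 → 10 → k, 0.47223/0.0416667 → 11 → l; chars kl.
Extended square: 0.06239/0.00833333 → 7, 0.01390/0.00416667 → 3; chars 73.

AR86kl73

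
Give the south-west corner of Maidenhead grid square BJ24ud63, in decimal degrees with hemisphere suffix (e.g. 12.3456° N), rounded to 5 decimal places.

4.13750° N, 154.28333° W

Field B=1, J=9: +1·20° lon, +9·10° lat → SW at lon -160°, lat 0°.
Square 2, 4: +2·2° lon, +4·1° lat → SW at lon -156°, lat 4°.
Subsquare u=20, d=3: +20·0.0833333° lon, +3·0.0416667° lat → SW at lon -154.333°, lat 4.125°.
Extended square 6, 3: +6·0.00833333° lon, +3·0.00416667° lat → SW at lon -154.283°, lat 4.1375°.
latitude 4.13750° N, longitude 154.28333° W.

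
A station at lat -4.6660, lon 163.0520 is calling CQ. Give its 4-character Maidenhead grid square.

RI15

Add 180° to longitude and 90° to latitude: 343.05, 85.33.
Field: lon ⌊343.05/20⌋ = 17 → R; lat ⌊85.33/10⌋ = 8 → I.
Square: lon ⌊3.05/2⌋ = 1; lat ⌊5.33/1⌋ = 5.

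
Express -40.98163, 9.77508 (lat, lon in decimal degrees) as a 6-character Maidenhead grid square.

JE49va

Add 180° to longitude and 90° to latitude: 189.7751, 49.0184.
Field (20°×10°, letters A–R): 189.7751/20 → 9 → J, 49.0184/10 → 4 → E; chars JE.
Square (2°×1°, digits 0–9): 9.7751/2 → 4, 9.0184/1 → 9; chars 49.
Subsquare (5′×2.5′, letters a–x): 1.7751/0.0833333 → 21 → v, 0.0184/0.0416667 → 0 → a; chars va.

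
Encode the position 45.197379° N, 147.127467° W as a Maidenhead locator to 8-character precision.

BN65ke47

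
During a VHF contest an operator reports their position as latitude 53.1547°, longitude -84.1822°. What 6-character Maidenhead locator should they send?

EO73vd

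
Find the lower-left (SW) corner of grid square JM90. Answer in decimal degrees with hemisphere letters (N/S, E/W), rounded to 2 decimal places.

Field J=9, M=12: +9·20° lon, +12·10° lat → SW at lon 0°, lat 30°.
Square 9, 0: +9·2° lon, +0·1° lat → SW at lon 18°, lat 30°.
latitude 30.00° N, longitude 18.00° E.

30.00° N, 18.00° E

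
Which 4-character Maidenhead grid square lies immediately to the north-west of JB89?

Longitude square 8; −1 → 7.
Latitude square 9; +1 → 10, wraps to 0, carry into field.
Latitude field B = 1; +1 → 2 = C.

JC70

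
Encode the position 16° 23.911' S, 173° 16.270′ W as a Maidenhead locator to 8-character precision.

AH33io74

Add 180° to longitude and 90° to latitude: 6.72883, 73.60148.
Field: lon ⌊6.72883/20⌋ = 0 → A; lat ⌊73.60148/10⌋ = 7 → H.
Square: lon ⌊6.72883/2⌋ = 3; lat ⌊3.60148/1⌋ = 3.
Subsquare: lon ⌊0.72883/0.0833333⌋ = 8 → i; lat ⌊0.60148/0.0416667⌋ = 14 → o.
Extended square: lon ⌊0.06217/0.00833333⌋ = 7; lat ⌊0.01815/0.00416667⌋ = 4.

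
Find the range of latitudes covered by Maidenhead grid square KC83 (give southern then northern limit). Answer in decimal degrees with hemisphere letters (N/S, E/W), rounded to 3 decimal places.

Field K=10, C=2: +10·20° lon, +2·10° lat → SW at lon 20°, lat -70°.
Square 8, 3: +8·2° lon, +3·1° lat → SW at lon 36°, lat -67°.
Cell spans 2° lon × 1° lat.
south 67.000° S, north 66.000° S.

67.000° S, 66.000° S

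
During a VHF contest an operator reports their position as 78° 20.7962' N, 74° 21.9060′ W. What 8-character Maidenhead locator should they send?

Add 180° to longitude and 90° to latitude: 105.63490, 168.34660.
Field: 105.63490/20 → 5 → F, 168.34660/10 → 16 → Q; chars FQ.
Square: 5.63490/2 → 2, 8.34660/1 → 8; chars 28.
Subsquare: 1.63490/0.0833333 → 19 → t, 0.34660/0.0416667 → 8 → i; chars ti.
Extended square: 0.05157/0.00833333 → 6, 0.01327/0.00416667 → 3; chars 63.

FQ28ti63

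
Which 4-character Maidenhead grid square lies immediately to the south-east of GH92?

HH01

Longitude square 9; +1 → 10, wraps to 0, carry into field.
Longitude field G = 6; +1 → 7 = H.
Latitude square 2; −1 → 1.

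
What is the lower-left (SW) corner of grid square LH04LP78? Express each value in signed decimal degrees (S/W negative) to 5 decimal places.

-15.34167, 40.97500

Field L=11, H=7: +11·20° lon, +7·10° lat → SW at lon 40°, lat -20°.
Square 0, 4: +0·2° lon, +4·1° lat → SW at lon 40°, lat -16°.
Subsquare l=11, p=15: +11·0.0833333° lon, +15·0.0416667° lat → SW at lon 40.9167°, lat -15.375°.
Extended square 7, 8: +7·0.00833333° lon, +8·0.00416667° lat → SW at lon 40.975°, lat -15.3417°.
latitude -15.34167, longitude 40.97500.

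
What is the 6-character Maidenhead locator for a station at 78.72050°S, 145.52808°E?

QB21sg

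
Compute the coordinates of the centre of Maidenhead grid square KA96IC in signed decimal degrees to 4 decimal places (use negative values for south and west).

-83.8958, 38.7083

Field K=10, A=0: +10·20° lon, +0·10° lat → SW at lon 20°, lat -90°.
Square 9, 6: +9·2° lon, +6·1° lat → SW at lon 38°, lat -84°.
Subsquare i=8, c=2: +8·0.0833333° lon, +2·0.0416667° lat → SW at lon 38.6667°, lat -83.9167°.
Cell spans 0.0833333° lon × 0.0416667° lat. Centre is SW corner plus half of each.
latitude -83.8958, longitude 38.7083.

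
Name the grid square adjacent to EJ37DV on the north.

EJ37dw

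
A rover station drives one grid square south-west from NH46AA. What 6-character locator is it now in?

NH35xx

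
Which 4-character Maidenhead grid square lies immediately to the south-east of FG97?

Longitude square 9; +1 → 10, wraps to 0, carry into field.
Longitude field F = 5; +1 → 6 = G.
Latitude square 7; −1 → 6.

GG06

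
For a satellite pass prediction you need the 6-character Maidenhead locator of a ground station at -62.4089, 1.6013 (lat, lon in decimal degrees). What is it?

JC07to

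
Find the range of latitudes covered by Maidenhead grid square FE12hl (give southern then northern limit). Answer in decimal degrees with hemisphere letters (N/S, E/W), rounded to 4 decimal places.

47.5417° S, 47.5000° S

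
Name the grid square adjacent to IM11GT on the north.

Latitude subsquare t = 19; +1 → 20 = u.
The longitude characters are unchanged.

IM11gu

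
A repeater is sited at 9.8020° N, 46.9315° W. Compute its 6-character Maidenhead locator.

Shift to the Maidenhead origin (180°W, 90°S): lon 133.0685, lat 99.8020.
Field: lon ⌊133.0685/20⌋ = 6 → G; lat ⌊99.8020/10⌋ = 9 → J.
Square: lon ⌊13.0685/2⌋ = 6; lat ⌊9.8020/1⌋ = 9.
Subsquare: lon ⌊1.0685/0.0833333⌋ = 12 → m; lat ⌊0.8020/0.0416667⌋ = 19 → t.

GJ69mt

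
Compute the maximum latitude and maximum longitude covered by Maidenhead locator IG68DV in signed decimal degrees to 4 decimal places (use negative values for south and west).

-21.0833, -7.6667

Field I=8, G=6: +8·20° lon, +6·10° lat → SW at lon -20°, lat -30°.
Square 6, 8: +6·2° lon, +8·1° lat → SW at lon -8°, lat -22°.
Subsquare d=3, v=21: +3·0.0833333° lon, +21·0.0416667° lat → SW at lon -7.75°, lat -21.125°.
Cell spans 0.0833333° lon × 0.0416667° lat. NE corner is SW corner plus one full cell.
latitude -21.0833, longitude -7.6667.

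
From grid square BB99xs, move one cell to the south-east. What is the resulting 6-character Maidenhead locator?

Longitude subsquare x = 23; +1 → 24, wraps to 0 = a, carry into square.
Longitude square 9; +1 → 10, wraps to 0, carry into field.
Longitude field B = 1; +1 → 2 = C.
Latitude subsquare s = 18; −1 → 17 = r.

CB09ar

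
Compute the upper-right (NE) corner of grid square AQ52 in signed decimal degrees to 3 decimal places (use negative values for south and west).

73.000, -168.000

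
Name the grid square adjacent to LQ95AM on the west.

Longitude subsquare a = 0; −1 → -1, wraps to 23 = x, carry into square.
Longitude square 9; −1 → 8.
The latitude characters are unchanged.

LQ85xm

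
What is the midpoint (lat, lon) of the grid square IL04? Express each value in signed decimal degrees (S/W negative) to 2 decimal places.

Field I=8, L=11: +8·20° lon, +11·10° lat → SW at lon -20°, lat 20°.
Square 0, 4: +0·2° lon, +4·1° lat → SW at lon -20°, lat 24°.
Cell spans 2° lon × 1° lat. Centre is SW corner plus half of each.
latitude 24.50, longitude -19.00.

24.50, -19.00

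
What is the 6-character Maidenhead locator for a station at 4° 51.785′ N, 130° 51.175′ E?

PJ54ku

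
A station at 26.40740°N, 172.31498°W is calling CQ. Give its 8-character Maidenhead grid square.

AL36uj27

Add 180° to longitude and 90° to latitude: 7.68502, 116.40740.
Field (20°×10°, letters A–R): 7.68502/20 → 0 → A, 116.40740/10 → 11 → L; chars AL.
Square (2°×1°, digits 0–9): 7.68502/2 → 3, 6.40740/1 → 6; chars 36.
Subsquare (5′×2.5′, letters a–x): 1.68502/0.0833333 → 20 → u, 0.40740/0.0416667 → 9 → j; chars uj.
Extended square (30″×15″, digits 0–9): 0.01835/0.00833333 → 2, 0.03240/0.00416667 → 7; chars 27.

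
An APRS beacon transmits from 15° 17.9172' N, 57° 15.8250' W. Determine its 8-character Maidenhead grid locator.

GK15ih81

Offset from 180°W / 90°S: lon 122.73625°, lat 105.29862°.
Field (20°×10°, letters A–R): 122.73625/20 → 6 → G, 105.29862/10 → 10 → K; chars GK.
Square (2°×1°, digits 0–9): 2.73625/2 → 1, 5.29862/1 → 5; chars 15.
Subsquare (5′×2.5′, letters a–x): 0.73625/0.0833333 → 8 → i, 0.29862/0.0416667 → 7 → h; chars ih.
Extended square (30″×15″, digits 0–9): 0.06958/0.00833333 → 8, 0.00695/0.00416667 → 1; chars 81.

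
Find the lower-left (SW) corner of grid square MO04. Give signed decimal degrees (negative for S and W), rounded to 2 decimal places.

54.00, 60.00

Field M=12, O=14: +12·20° lon, +14·10° lat → SW at lon 60°, lat 50°.
Square 0, 4: +0·2° lon, +4·1° lat → SW at lon 60°, lat 54°.
latitude 54.00, longitude 60.00.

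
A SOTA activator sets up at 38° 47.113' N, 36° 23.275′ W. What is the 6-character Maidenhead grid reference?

HM18ts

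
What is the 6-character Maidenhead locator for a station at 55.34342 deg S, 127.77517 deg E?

PD34vp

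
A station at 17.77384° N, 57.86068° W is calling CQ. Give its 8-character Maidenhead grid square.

Offset from 180°W / 90°S: lon 122.13932°, lat 107.77384°.
Field: lon ⌊122.13932/20⌋ = 6 → G; lat ⌊107.77384/10⌋ = 10 → K.
Square: lon ⌊2.13932/2⌋ = 1; lat ⌊7.77384/1⌋ = 7.
Subsquare: lon ⌊0.13932/0.0833333⌋ = 1 → b; lat ⌊0.77384/0.0416667⌋ = 18 → s.
Extended square: lon ⌊0.05599/0.00833333⌋ = 6; lat ⌊0.02384/0.00416667⌋ = 5.

GK17bs65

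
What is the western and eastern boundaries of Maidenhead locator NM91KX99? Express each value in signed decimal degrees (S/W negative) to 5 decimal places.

Field N=13, M=12: +13·20° lon, +12·10° lat → SW at lon 80°, lat 30°.
Square 9, 1: +9·2° lon, +1·1° lat → SW at lon 98°, lat 31°.
Subsquare k=10, x=23: +10·0.0833333° lon, +23·0.0416667° lat → SW at lon 98.8333°, lat 31.9583°.
Extended square 9, 9: +9·0.00833333° lon, +9·0.00416667° lat → SW at lon 98.9083°, lat 31.9958°.
Cell spans 0.00833333° lon × 0.00416667° lat.
west 98.90833, east 98.91667.

98.90833, 98.91667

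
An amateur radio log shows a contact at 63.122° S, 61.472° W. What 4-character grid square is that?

Add 180° to longitude and 90° to latitude: 118.53, 26.88.
Field: lon ⌊118.53/20⌋ = 5 → F; lat ⌊26.88/10⌋ = 2 → C.
Square: lon ⌊18.53/2⌋ = 9; lat ⌊6.88/1⌋ = 6.

FC96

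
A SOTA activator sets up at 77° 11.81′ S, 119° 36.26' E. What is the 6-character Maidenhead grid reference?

Offset from 180°W / 90°S: lon 299.6043°, lat 12.8032°.
Field: lon ⌊299.6043/20⌋ = 14 → O; lat ⌊12.8032/10⌋ = 1 → B.
Square: lon ⌊19.6043/2⌋ = 9; lat ⌊2.8032/1⌋ = 2.
Subsquare: lon ⌊1.6043/0.0833333⌋ = 19 → t; lat ⌊0.8032/0.0416667⌋ = 19 → t.

OB92tt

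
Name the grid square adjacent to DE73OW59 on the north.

Latitude extended square 9; +1 → 10, wraps to 0, carry into subsquare.
Latitude subsquare w = 22; +1 → 23 = x.
The longitude characters are unchanged.

DE73ox50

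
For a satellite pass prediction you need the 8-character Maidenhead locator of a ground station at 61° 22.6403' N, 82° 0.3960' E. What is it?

NP11aj00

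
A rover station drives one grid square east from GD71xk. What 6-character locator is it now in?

Longitude subsquare x = 23; +1 → 24, wraps to 0 = a, carry into square.
Longitude square 7; +1 → 8.
The latitude characters are unchanged.

GD81ak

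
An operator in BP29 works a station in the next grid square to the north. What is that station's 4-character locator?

Latitude square 9; +1 → 10, wraps to 0, carry into field.
Latitude field P = 15; +1 → 16 = Q.
The longitude characters are unchanged.

BQ20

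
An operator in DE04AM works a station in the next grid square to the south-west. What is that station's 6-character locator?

Longitude subsquare a = 0; −1 → -1, wraps to 23 = x, carry into square.
Longitude square 0; −1 → -1, wraps to 9, carry into field.
Longitude field D = 3; −1 → 2 = C.
Latitude subsquare m = 12; −1 → 11 = l.

CE94xl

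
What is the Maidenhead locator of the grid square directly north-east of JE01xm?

JE11an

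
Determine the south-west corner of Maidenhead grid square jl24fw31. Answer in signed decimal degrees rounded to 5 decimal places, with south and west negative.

Field J=9, L=11: +9·20° lon, +11·10° lat → SW at lon 0°, lat 20°.
Square 2, 4: +2·2° lon, +4·1° lat → SW at lon 4°, lat 24°.
Subsquare f=5, w=22: +5·0.0833333° lon, +22·0.0416667° lat → SW at lon 4.41667°, lat 24.9167°.
Extended square 3, 1: +3·0.00833333° lon, +1·0.00416667° lat → SW at lon 4.44167°, lat 24.9208°.
latitude 24.92083, longitude 4.44167.

24.92083, 4.44167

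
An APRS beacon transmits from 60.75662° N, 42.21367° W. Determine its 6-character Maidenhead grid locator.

GP80vs

Add 180° to longitude and 90° to latitude: 137.7863, 150.7566.
Field: lon ⌊137.7863/20⌋ = 6 → G; lat ⌊150.7566/10⌋ = 15 → P.
Square: lon ⌊17.7863/2⌋ = 8; lat ⌊0.7566/1⌋ = 0.
Subsquare: lon ⌊1.7863/0.0833333⌋ = 21 → v; lat ⌊0.7566/0.0416667⌋ = 18 → s.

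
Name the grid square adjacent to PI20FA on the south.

PH29fx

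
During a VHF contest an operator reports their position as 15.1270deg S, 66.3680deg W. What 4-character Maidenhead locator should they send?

FH64

Shift to the Maidenhead origin (180°W, 90°S): lon 113.63, lat 74.87.
Field: lon ⌊113.63/20⌋ = 5 → F; lat ⌊74.87/10⌋ = 7 → H.
Square: lon ⌊13.63/2⌋ = 6; lat ⌊4.87/1⌋ = 4.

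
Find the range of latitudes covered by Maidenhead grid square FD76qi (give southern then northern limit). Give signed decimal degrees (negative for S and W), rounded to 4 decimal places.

-53.6667, -53.6250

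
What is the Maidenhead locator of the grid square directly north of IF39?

IG30

Latitude square 9; +1 → 10, wraps to 0, carry into field.
Latitude field F = 5; +1 → 6 = G.
The longitude characters are unchanged.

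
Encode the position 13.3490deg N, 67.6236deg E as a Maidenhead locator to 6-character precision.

MK33ti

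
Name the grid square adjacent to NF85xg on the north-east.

NF95ah

Longitude subsquare x = 23; +1 → 24, wraps to 0 = a, carry into square.
Longitude square 8; +1 → 9.
Latitude subsquare g = 6; +1 → 7 = h.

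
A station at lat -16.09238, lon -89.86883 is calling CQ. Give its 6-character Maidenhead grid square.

Offset from 180°W / 90°S: lon 90.1312°, lat 73.9076°.
Field: 90.1312/20 → 4 → E, 73.9076/10 → 7 → H; chars EH.
Square: 10.1312/2 → 5, 3.9076/1 → 3; chars 53.
Subsquare: 0.1312/0.0833333 → 1 → b, 0.9076/0.0416667 → 21 → v; chars bv.

EH53bv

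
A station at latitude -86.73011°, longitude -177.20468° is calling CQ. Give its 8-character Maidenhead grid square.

AA13jg54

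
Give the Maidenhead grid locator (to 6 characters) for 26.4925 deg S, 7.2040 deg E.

Add 180° to longitude and 90° to latitude: 187.2040, 63.5075.
Field (20°×10°, letters A–R): 187.2040/20 → 9 → J, 63.5075/10 → 6 → G; chars JG.
Square (2°×1°, digits 0–9): 7.2040/2 → 3, 3.5075/1 → 3; chars 33.
Subsquare (5′×2.5′, letters a–x): 1.2040/0.0833333 → 14 → o, 0.5075/0.0416667 → 12 → m; chars om.

JG33om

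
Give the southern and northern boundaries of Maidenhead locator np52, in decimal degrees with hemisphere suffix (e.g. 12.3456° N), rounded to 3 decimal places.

Field N=13, P=15: +13·20° lon, +15·10° lat → SW at lon 80°, lat 60°.
Square 5, 2: +5·2° lon, +2·1° lat → SW at lon 90°, lat 62°.
Cell spans 2° lon × 1° lat.
south 62.000° N, north 63.000° N.

62.000° N, 63.000° N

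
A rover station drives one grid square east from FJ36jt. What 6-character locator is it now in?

Longitude subsquare j = 9; +1 → 10 = k.
The latitude characters are unchanged.

FJ36kt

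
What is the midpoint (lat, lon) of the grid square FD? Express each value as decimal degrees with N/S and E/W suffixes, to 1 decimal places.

55.0° S, 70.0° W

Field F=5, D=3: +5·20° lon, +3·10° lat → SW at lon -80°, lat -60°.
Cell spans 20° lon × 10° lat. Centre is SW corner plus half of each.
latitude 55.0° S, longitude 70.0° W.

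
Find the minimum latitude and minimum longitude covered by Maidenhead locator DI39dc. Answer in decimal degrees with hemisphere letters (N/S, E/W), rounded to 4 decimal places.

Field D=3, I=8: +3·20° lon, +8·10° lat → SW at lon -120°, lat -10°.
Square 3, 9: +3·2° lon, +9·1° lat → SW at lon -114°, lat -1°.
Subsquare d=3, c=2: +3·0.0833333° lon, +2·0.0416667° lat → SW at lon -113.75°, lat -0.916667°.
latitude 0.9167° S, longitude 113.7500° W.

0.9167° S, 113.7500° W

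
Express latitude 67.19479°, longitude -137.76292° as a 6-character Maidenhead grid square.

CP17ce

Add 180° to longitude and 90° to latitude: 42.2371, 157.1948.
Field: lon ⌊42.2371/20⌋ = 2 → C; lat ⌊157.1948/10⌋ = 15 → P.
Square: lon ⌊2.2371/2⌋ = 1; lat ⌊7.1948/1⌋ = 7.
Subsquare: lon ⌊0.2371/0.0833333⌋ = 2 → c; lat ⌊0.1948/0.0416667⌋ = 4 → e.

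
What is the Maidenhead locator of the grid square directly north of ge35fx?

GE36fa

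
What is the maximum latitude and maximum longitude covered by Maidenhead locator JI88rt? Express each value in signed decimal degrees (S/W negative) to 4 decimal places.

Field J=9, I=8: +9·20° lon, +8·10° lat → SW at lon 0°, lat -10°.
Square 8, 8: +8·2° lon, +8·1° lat → SW at lon 16°, lat -2°.
Subsquare r=17, t=19: +17·0.0833333° lon, +19·0.0416667° lat → SW at lon 17.4167°, lat -1.20833°.
Cell spans 0.0833333° lon × 0.0416667° lat. NE corner is SW corner plus one full cell.
latitude -1.1667, longitude 17.5000.

-1.1667, 17.5000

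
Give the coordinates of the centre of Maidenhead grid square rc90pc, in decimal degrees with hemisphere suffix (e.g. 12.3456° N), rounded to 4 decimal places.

69.8958° S, 179.2917° E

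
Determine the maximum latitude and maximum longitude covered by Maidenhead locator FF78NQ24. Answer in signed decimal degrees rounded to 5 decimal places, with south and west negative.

-31.31250, -64.89167

Field F=5, F=5: +5·20° lon, +5·10° lat → SW at lon -80°, lat -40°.
Square 7, 8: +7·2° lon, +8·1° lat → SW at lon -66°, lat -32°.
Subsquare n=13, q=16: +13·0.0833333° lon, +16·0.0416667° lat → SW at lon -64.9167°, lat -31.3333°.
Extended square 2, 4: +2·0.00833333° lon, +4·0.00416667° lat → SW at lon -64.9°, lat -31.3167°.
Cell spans 0.00833333° lon × 0.00416667° lat. NE corner is SW corner plus one full cell.
latitude -31.31250, longitude -64.89167.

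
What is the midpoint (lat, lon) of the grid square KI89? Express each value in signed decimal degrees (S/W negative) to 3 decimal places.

-0.500, 37.000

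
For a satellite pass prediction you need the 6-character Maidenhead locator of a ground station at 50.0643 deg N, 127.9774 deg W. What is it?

CO60ab

Add 180° to longitude and 90° to latitude: 52.0226, 140.0643.
Field: 52.0226/20 → 2 → C, 140.0643/10 → 14 → O; chars CO.
Square: 12.0226/2 → 6, 0.0643/1 → 0; chars 60.
Subsquare: 0.0226/0.0833333 → 0 → a, 0.0643/0.0416667 → 1 → b; chars ab.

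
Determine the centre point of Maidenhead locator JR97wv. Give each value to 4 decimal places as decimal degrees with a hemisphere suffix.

87.8958° N, 19.8750° E

Field J=9, R=17: +9·20° lon, +17·10° lat → SW at lon 0°, lat 80°.
Square 9, 7: +9·2° lon, +7·1° lat → SW at lon 18°, lat 87°.
Subsquare w=22, v=21: +22·0.0833333° lon, +21·0.0416667° lat → SW at lon 19.8333°, lat 87.875°.
Cell spans 0.0833333° lon × 0.0416667° lat. Centre is SW corner plus half of each.
latitude 87.8958° N, longitude 19.8750° E.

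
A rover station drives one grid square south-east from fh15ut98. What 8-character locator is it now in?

FH15vt07

Longitude extended square 9; +1 → 10, wraps to 0, carry into subsquare.
Longitude subsquare u = 20; +1 → 21 = v.
Latitude extended square 8; −1 → 7.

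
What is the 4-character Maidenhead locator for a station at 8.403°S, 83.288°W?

Add 180° to longitude and 90° to latitude: 96.71, 81.60.
Field: lon ⌊96.71/20⌋ = 4 → E; lat ⌊81.60/10⌋ = 8 → I.
Square: lon ⌊16.71/2⌋ = 8; lat ⌊1.60/1⌋ = 1.

EI81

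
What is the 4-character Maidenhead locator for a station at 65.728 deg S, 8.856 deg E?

JC44

Shift to the Maidenhead origin (180°W, 90°S): lon 188.86, lat 24.27.
Field (20°×10°, letters A–R): 188.86/20 → 9 → J, 24.27/10 → 2 → C; chars JC.
Square (2°×1°, digits 0–9): 8.86/2 → 4, 4.27/1 → 4; chars 44.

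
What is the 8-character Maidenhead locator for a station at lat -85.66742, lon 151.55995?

QA54sh79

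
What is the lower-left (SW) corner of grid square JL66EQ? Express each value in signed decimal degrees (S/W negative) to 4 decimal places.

26.6667, 12.3333

Field J=9, L=11: +9·20° lon, +11·10° lat → SW at lon 0°, lat 20°.
Square 6, 6: +6·2° lon, +6·1° lat → SW at lon 12°, lat 26°.
Subsquare e=4, q=16: +4·0.0833333° lon, +16·0.0416667° lat → SW at lon 12.3333°, lat 26.6667°.
latitude 26.6667, longitude 12.3333.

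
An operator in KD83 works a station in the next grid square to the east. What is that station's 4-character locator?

KD93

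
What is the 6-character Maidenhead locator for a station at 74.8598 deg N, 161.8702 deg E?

RQ04wu

Add 180° to longitude and 90° to latitude: 341.8702, 164.8598.
Field: 341.8702/20 → 17 → R, 164.8598/10 → 16 → Q; chars RQ.
Square: 1.8702/2 → 0, 4.8598/1 → 4; chars 04.
Subsquare: 1.8702/0.0833333 → 22 → w, 0.8598/0.0416667 → 20 → u; chars wu.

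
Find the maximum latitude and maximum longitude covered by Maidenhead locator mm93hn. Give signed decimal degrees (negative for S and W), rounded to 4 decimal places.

33.5833, 78.6667

Field M=12, M=12: +12·20° lon, +12·10° lat → SW at lon 60°, lat 30°.
Square 9, 3: +9·2° lon, +3·1° lat → SW at lon 78°, lat 33°.
Subsquare h=7, n=13: +7·0.0833333° lon, +13·0.0416667° lat → SW at lon 78.5833°, lat 33.5417°.
Cell spans 0.0833333° lon × 0.0416667° lat. NE corner is SW corner plus one full cell.
latitude 33.5833, longitude 78.6667.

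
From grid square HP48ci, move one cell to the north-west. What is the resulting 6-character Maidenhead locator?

Longitude subsquare c = 2; −1 → 1 = b.
Latitude subsquare i = 8; +1 → 9 = j.

HP48bj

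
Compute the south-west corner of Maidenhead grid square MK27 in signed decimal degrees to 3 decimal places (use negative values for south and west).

Field M=12, K=10: +12·20° lon, +10·10° lat → SW at lon 60°, lat 10°.
Square 2, 7: +2·2° lon, +7·1° lat → SW at lon 64°, lat 17°.
latitude 17.000, longitude 64.000.

17.000, 64.000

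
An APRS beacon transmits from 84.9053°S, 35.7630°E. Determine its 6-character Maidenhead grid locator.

KA75vc

Add 180° to longitude and 90° to latitude: 215.7630, 5.0947.
Field: 215.7630/20 → 10 → K, 5.0947/10 → 0 → A; chars KA.
Square: 15.7630/2 → 7, 5.0947/1 → 5; chars 75.
Subsquare: 1.7630/0.0833333 → 21 → v, 0.0947/0.0416667 → 2 → c; chars vc.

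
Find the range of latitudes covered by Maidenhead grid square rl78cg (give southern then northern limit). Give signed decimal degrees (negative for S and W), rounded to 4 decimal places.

Field R=17, L=11: +17·20° lon, +11·10° lat → SW at lon 160°, lat 20°.
Square 7, 8: +7·2° lon, +8·1° lat → SW at lon 174°, lat 28°.
Subsquare c=2, g=6: +2·0.0833333° lon, +6·0.0416667° lat → SW at lon 174.167°, lat 28.25°.
Cell spans 0.0833333° lon × 0.0416667° lat.
south 28.2500, north 28.2917.

28.2500, 28.2917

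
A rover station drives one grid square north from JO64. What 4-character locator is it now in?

Latitude square 4; +1 → 5.
The longitude characters are unchanged.

JO65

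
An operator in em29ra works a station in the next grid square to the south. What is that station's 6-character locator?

EM28rx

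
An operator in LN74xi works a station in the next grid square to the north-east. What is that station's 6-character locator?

Longitude subsquare x = 23; +1 → 24, wraps to 0 = a, carry into square.
Longitude square 7; +1 → 8.
Latitude subsquare i = 8; +1 → 9 = j.

LN84aj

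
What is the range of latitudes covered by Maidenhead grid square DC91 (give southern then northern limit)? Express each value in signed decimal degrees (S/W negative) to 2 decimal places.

-69.00, -68.00

Field D=3, C=2: +3·20° lon, +2·10° lat → SW at lon -120°, lat -70°.
Square 9, 1: +9·2° lon, +1·1° lat → SW at lon -102°, lat -69°.
Cell spans 2° lon × 1° lat.
south -69.00, north -68.00.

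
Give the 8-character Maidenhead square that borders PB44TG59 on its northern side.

PB44th50

Latitude extended square 9; +1 → 10, wraps to 0, carry into subsquare.
Latitude subsquare g = 6; +1 → 7 = h.
The longitude characters are unchanged.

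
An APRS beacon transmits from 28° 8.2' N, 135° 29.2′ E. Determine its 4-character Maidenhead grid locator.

PL78

Offset from 180°W / 90°S: lon 315.49°, lat 118.14°.
Field: lon ⌊315.49/20⌋ = 15 → P; lat ⌊118.14/10⌋ = 11 → L.
Square: lon ⌊15.49/2⌋ = 7; lat ⌊8.14/1⌋ = 8.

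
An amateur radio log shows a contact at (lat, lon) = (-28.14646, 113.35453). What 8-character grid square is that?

OG61qu24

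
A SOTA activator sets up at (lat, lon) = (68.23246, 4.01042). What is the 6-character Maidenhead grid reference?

JP28af

Offset from 180°W / 90°S: lon 184.0104°, lat 158.2325°.
Field: 184.0104/20 → 9 → J, 158.2325/10 → 15 → P; chars JP.
Square: 4.0104/2 → 2, 8.2325/1 → 8; chars 28.
Subsquare: 0.0104/0.0833333 → 0 → a, 0.2325/0.0416667 → 5 → f; chars af.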